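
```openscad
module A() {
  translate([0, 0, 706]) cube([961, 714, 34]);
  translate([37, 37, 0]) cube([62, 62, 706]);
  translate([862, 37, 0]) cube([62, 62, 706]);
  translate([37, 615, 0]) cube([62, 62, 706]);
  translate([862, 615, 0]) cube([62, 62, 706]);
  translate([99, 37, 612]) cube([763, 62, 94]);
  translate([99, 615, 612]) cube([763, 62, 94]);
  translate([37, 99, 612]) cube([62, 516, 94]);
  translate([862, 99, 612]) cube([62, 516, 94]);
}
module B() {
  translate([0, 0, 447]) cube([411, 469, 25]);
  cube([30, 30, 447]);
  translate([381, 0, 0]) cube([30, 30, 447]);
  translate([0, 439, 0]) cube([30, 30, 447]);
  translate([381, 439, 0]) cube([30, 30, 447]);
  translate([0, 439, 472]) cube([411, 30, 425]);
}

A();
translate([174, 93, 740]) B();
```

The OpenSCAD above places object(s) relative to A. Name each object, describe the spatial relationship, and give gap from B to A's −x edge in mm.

The chair's min-x is at 174; the table's min-x is 0; gap = 174 mm.

A is a table. B is a chair. The chair is on top of the table. The gap from the chair to the table's −x edge is 174 mm.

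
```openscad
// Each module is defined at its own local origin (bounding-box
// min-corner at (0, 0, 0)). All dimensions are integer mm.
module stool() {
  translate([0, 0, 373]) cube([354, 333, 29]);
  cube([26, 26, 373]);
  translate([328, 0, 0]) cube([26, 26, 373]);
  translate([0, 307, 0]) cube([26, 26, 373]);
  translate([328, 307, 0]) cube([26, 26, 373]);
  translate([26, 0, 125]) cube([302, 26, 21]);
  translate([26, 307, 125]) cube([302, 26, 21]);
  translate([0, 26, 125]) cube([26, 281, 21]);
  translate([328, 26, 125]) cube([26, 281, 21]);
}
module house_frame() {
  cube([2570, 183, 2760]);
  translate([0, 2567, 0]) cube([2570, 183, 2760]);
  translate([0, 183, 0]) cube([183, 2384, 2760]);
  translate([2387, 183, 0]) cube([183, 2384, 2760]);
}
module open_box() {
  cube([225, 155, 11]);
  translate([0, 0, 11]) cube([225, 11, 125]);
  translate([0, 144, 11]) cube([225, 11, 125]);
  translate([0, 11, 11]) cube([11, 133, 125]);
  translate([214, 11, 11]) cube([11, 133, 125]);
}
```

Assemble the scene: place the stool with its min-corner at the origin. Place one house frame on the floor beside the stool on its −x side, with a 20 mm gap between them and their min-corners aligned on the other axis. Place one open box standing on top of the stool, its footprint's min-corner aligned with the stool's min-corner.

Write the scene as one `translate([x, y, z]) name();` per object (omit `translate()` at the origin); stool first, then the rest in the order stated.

stool();
translate([-2590, 0, 0]) house_frame();
translate([0, 0, 402]) open_box();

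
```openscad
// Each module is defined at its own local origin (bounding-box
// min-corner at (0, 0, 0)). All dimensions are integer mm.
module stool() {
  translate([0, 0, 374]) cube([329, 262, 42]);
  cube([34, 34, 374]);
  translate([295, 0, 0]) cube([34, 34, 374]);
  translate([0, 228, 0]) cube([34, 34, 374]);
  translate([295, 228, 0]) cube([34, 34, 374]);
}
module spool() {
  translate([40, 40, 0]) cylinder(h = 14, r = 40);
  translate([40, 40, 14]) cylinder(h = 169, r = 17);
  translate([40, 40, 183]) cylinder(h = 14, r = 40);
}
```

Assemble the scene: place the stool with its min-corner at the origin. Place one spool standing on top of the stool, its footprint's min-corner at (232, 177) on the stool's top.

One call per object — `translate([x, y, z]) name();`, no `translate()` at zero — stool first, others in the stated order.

stool();
translate([232, 177, 416]) spool();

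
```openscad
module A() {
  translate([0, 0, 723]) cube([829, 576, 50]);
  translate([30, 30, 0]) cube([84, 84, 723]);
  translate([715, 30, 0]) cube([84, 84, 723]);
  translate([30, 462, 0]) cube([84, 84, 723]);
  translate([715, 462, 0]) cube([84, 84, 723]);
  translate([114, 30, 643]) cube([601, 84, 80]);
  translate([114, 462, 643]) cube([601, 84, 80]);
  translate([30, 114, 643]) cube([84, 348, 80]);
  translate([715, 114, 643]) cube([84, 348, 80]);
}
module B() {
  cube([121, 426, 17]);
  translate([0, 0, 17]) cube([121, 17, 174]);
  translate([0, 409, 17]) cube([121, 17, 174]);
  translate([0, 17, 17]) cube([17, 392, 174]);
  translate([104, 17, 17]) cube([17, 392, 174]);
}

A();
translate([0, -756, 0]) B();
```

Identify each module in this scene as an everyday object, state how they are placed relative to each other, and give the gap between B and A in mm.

A is a table. B is an open box. The open box is on the floor beside the table on its −y side. The gap between the open box and the table is 330 mm.

The open box's nearest face is 330 mm from the table's −y face.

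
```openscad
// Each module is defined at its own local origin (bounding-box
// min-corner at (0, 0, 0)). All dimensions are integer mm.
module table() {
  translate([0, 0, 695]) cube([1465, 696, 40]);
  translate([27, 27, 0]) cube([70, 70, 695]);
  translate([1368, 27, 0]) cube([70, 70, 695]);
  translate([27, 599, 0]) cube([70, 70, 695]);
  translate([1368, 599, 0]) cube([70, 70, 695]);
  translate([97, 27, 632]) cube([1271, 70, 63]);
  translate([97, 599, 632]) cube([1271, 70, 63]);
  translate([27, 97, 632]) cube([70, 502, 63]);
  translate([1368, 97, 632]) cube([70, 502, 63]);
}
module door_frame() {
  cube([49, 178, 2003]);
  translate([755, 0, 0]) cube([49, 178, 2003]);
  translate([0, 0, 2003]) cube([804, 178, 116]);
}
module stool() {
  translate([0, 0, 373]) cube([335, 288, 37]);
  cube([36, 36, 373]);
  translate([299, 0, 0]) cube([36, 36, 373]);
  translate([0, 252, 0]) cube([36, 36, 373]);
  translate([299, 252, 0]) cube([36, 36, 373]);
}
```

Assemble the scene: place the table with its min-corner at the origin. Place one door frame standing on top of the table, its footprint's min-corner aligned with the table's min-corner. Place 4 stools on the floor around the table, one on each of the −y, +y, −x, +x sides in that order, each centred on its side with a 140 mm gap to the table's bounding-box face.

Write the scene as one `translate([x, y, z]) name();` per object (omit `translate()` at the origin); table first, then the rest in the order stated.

table();
translate([0, 0, 735]) door_frame();
translate([565, -428, 0]) stool();
translate([565, 836, 0]) stool();
translate([-475, 204, 0]) stool();
translate([1605, 204, 0]) stool();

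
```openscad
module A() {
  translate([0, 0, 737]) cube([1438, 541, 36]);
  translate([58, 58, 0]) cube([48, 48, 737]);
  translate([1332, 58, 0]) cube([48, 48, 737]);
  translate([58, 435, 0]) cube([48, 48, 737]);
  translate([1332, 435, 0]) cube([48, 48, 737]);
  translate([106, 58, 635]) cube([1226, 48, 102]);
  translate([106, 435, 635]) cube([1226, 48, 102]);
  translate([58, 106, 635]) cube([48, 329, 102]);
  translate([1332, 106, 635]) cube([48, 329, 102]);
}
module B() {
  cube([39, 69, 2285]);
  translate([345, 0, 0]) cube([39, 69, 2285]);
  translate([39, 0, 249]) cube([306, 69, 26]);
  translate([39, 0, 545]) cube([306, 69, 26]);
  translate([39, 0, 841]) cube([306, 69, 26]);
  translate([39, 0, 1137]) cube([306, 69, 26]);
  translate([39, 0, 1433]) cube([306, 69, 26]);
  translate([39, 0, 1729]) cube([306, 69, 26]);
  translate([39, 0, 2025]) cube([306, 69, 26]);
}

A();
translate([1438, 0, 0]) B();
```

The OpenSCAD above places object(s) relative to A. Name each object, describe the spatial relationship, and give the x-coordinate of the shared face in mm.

The table's +x face and the ladder's −x face are both at x = 1438 mm.

A is a table. B is a ladder. The ladder is against the table's +x side, with their −y faces flush. The x-coordinate of the shared face is 1438 mm.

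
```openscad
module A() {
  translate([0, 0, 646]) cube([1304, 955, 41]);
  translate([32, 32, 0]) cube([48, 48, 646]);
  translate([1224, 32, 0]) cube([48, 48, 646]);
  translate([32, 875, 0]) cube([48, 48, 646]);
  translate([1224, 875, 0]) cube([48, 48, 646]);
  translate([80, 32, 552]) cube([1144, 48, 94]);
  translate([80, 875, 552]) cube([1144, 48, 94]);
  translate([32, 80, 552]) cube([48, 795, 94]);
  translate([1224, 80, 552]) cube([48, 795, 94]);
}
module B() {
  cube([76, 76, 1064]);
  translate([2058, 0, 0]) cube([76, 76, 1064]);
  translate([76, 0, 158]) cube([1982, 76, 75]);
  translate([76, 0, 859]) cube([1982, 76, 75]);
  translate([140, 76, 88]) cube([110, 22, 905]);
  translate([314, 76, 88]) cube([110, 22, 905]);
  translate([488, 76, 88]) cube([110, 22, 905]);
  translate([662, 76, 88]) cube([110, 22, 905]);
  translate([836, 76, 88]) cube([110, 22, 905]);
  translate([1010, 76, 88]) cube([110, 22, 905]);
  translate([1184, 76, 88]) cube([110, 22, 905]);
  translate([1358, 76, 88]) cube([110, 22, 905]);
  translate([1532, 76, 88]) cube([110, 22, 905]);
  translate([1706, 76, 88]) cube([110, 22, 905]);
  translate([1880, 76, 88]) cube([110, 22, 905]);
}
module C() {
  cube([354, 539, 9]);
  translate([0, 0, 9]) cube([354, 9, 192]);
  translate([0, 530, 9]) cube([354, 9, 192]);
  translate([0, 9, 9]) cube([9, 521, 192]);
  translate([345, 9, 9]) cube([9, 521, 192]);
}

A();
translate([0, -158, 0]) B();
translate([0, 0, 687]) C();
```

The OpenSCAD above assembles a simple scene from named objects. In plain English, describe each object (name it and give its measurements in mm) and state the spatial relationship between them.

A is a rectangular dining table. The top is 1304×955×41 mm with its upper surface at z = 687 mm. It stands on four 48×48 mm square legs, each inset 32 mm from the nearest pair of top edges, running from the floor to the underside of the top. Four apron rails, 48 mm thick and 94 mm tall, run between adjacent legs with their top edges flush with the underside of the top and their outer faces flush with the legs' outer faces.

B is a fence section. Two 76×76 mm posts, 1064 mm tall, stand on the floor with a clear span of 1982 mm between their inner faces. Two horizontal rails of 76×75 mm section span the gap between the posts with their undersides at z = 158 mm and z = 859 mm, flush with the posts' −y face. 11 pickets, each 110 mm wide, 22 mm thick and 905 mm tall, are fixed to the +y face of the rails with their bottoms at z = 88 mm, evenly spaced across the span with equal gaps (rounded down to the nearest mm) at the −x end and between each pair — any rounding remainder accumulates at the +x end.

C is an open storage box with external size 354×539×201 mm and wall thickness 9 mm (the base is also 9 mm thick). The base covers the whole footprint; the four walls stand on the base, with the y-facing walls full-width and the x-facing walls fitting between their inner faces.

The fence section is on the floor beside the table on its −y side. The open box is on top of the table.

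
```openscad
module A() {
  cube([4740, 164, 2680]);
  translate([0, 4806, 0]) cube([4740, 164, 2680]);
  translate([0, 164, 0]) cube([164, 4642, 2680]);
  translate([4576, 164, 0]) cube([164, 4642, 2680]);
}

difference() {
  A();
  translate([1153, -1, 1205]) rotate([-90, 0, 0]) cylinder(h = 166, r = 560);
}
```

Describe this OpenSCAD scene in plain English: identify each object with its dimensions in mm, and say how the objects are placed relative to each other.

A is a box-shaped house frame (walls only): outside footprint 4740×4970 mm, wall height 2680 mm, wall thickness 164 mm. The two y-facing walls run the full x-width; the two x-facing walls fit between the inner faces of the y-facing walls.

The house frame has a circular hole of radius 560 mm through its front wall, centred at (x = 1153, z = 1205).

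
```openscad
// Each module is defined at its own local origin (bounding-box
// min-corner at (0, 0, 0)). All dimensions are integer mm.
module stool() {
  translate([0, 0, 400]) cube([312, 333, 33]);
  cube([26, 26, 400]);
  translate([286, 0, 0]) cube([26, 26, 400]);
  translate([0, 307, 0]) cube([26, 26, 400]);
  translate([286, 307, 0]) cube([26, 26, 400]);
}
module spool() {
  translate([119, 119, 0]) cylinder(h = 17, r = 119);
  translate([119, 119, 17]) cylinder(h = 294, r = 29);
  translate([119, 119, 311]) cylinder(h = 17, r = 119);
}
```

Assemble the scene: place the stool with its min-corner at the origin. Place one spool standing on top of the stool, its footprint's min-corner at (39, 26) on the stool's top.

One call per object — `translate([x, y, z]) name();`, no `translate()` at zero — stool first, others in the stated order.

stool();
translate([39, 26, 433]) spool();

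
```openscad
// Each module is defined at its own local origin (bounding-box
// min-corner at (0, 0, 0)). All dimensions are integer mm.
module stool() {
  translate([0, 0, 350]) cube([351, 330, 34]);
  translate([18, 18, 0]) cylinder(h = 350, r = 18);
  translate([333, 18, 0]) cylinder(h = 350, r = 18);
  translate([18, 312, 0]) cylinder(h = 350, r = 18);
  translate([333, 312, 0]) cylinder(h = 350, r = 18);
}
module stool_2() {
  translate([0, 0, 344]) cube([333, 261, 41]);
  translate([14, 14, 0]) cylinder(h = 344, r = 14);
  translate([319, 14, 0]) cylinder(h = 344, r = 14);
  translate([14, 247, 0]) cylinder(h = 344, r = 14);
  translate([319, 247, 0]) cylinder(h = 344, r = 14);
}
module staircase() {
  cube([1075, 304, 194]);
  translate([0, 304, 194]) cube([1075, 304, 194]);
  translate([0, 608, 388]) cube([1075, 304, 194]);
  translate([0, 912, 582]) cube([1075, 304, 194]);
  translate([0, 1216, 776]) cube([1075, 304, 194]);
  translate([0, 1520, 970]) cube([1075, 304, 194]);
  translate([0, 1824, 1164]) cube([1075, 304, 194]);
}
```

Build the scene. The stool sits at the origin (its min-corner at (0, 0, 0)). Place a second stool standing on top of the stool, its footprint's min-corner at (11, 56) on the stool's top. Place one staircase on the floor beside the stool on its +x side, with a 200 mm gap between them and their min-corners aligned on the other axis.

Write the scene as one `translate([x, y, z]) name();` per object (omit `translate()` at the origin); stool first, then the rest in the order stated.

stool();
translate([11, 56, 384]) stool_2();
translate([551, 0, 0]) staircase();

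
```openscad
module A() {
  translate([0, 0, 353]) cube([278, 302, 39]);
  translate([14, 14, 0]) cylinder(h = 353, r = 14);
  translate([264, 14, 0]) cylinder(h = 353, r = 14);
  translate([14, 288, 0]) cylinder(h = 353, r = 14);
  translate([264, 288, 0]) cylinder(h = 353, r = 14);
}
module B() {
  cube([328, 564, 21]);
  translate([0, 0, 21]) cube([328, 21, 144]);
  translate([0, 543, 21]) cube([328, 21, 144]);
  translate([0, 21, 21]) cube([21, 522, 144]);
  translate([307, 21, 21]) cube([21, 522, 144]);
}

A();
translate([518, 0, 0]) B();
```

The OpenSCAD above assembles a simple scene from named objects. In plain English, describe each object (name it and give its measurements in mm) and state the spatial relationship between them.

A is a simple wooden stool: a rectangular seat 278 mm (x) by 302 mm (y), 39 mm thick, top face at z = 392 mm, on four round legs, each 28 mm in diameter. The legs rest on z = 0, each leg's axis is inset half a diameter from the nearest pair of seat edges (so the leg's bounding box is flush with the corner).

B is an open storage box with external size 328×564×165 mm and wall thickness 21 mm (the base is also 21 mm thick). The base covers the whole footprint; the four walls stand on the base, with the y-facing walls full-width and the x-facing walls fitting between their inner faces.

The open box is on the floor beside the stool on its +x side.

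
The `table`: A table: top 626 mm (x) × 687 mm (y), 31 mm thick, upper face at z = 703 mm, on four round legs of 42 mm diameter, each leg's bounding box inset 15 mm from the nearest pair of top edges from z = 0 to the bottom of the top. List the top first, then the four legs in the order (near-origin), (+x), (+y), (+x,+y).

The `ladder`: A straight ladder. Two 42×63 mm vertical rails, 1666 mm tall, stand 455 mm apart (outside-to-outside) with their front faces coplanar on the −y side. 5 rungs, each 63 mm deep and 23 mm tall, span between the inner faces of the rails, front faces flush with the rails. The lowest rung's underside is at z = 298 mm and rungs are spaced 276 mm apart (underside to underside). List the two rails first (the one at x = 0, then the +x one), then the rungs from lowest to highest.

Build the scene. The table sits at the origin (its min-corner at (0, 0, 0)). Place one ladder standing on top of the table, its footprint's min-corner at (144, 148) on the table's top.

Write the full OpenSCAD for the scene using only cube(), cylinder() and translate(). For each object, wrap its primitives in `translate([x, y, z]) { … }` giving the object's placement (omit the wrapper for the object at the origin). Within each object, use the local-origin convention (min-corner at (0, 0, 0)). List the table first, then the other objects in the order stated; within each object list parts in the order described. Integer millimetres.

translate([0, 0, 672]) cube([626, 687, 31]);
translate([36, 36, 0]) cylinder(h = 672, r = 21);
translate([590, 36, 0]) cylinder(h = 672, r = 21);
translate([36, 651, 0]) cylinder(h = 672, r = 21);
translate([590, 651, 0]) cylinder(h = 672, r = 21);
translate([144, 148, 703]) {
  cube([42, 63, 1666]);
  translate([413, 0, 0]) cube([42, 63, 1666]);
  translate([42, 0, 298]) cube([371, 63, 23]);
  translate([42, 0, 574]) cube([371, 63, 23]);
  translate([42, 0, 850]) cube([371, 63, 23]);
  translate([42, 0, 1126]) cube([371, 63, 23]);
  translate([42, 0, 1402]) cube([371, 63, 23]);
}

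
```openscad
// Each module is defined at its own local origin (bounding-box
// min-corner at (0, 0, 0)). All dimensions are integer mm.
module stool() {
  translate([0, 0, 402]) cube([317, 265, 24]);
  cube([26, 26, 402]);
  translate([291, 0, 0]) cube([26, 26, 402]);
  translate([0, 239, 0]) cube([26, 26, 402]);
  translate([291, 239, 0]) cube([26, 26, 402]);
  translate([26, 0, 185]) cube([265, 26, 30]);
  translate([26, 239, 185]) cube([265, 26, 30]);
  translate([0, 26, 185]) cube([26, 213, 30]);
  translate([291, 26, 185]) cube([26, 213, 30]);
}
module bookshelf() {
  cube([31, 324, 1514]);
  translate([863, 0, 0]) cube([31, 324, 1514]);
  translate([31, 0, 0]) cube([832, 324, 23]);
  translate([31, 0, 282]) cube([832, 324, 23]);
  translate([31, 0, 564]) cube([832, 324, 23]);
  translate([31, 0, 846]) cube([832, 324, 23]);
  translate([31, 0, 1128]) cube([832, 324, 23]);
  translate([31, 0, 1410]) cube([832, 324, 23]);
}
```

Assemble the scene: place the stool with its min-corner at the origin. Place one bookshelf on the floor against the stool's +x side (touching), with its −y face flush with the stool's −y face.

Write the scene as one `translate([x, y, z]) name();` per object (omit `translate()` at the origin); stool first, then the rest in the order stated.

stool();
translate([317, 0, 0]) bookshelf();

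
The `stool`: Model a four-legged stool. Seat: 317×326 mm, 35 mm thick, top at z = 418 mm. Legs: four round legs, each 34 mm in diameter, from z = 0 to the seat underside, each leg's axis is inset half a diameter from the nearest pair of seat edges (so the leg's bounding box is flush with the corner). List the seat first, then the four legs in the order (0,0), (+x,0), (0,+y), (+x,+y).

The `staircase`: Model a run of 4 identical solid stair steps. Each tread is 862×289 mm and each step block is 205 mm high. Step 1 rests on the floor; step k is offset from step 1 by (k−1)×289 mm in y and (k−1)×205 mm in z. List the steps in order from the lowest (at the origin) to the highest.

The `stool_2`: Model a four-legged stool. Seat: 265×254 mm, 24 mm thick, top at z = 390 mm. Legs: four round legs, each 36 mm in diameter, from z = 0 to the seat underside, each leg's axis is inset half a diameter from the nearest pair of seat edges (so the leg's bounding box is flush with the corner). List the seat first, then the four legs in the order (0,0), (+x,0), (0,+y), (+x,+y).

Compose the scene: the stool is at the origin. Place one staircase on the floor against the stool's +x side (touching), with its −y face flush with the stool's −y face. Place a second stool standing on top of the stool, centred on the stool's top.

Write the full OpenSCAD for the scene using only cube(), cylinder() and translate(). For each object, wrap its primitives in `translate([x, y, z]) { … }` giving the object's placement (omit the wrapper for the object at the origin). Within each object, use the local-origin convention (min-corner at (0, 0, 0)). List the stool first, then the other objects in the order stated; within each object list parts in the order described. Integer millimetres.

translate([0, 0, 383]) cube([317, 326, 35]);
translate([17, 17, 0]) cylinder(h = 383, r = 17);
translate([300, 17, 0]) cylinder(h = 383, r = 17);
translate([17, 309, 0]) cylinder(h = 383, r = 17);
translate([300, 309, 0]) cylinder(h = 383, r = 17);
translate([317, 0, 0]) {
  cube([862, 289, 205]);
  translate([0, 289, 205]) cube([862, 289, 205]);
  translate([0, 578, 410]) cube([862, 289, 205]);
  translate([0, 867, 615]) cube([862, 289, 205]);
}
translate([26, 36, 418]) {
  translate([0, 0, 366]) cube([265, 254, 24]);
  translate([18, 18, 0]) cylinder(h = 366, r = 18);
  translate([247, 18, 0]) cylinder(h = 366, r = 18);
  translate([18, 236, 0]) cylinder(h = 366, r = 18);
  translate([247, 236, 0]) cylinder(h = 366, r = 18);
}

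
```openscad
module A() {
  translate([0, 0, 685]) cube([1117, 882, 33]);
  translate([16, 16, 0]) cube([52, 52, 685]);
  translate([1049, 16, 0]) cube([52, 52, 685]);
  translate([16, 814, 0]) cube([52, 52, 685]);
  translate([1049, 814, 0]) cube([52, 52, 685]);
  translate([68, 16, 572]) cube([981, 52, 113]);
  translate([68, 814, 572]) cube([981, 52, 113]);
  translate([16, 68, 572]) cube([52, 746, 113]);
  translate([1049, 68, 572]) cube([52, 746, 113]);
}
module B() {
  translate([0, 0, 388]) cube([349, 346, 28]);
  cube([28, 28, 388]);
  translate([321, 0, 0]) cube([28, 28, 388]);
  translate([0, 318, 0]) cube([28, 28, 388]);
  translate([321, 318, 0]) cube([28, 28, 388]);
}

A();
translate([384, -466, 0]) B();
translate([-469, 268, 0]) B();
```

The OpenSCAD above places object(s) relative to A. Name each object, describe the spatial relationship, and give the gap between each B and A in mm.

A is a table. B is a stool. Two stools sit around the table at the −y, −x sides. The gap between each stool and the table is 120 mm.

Each stool's nearest face is 120 mm from the table's bounding box.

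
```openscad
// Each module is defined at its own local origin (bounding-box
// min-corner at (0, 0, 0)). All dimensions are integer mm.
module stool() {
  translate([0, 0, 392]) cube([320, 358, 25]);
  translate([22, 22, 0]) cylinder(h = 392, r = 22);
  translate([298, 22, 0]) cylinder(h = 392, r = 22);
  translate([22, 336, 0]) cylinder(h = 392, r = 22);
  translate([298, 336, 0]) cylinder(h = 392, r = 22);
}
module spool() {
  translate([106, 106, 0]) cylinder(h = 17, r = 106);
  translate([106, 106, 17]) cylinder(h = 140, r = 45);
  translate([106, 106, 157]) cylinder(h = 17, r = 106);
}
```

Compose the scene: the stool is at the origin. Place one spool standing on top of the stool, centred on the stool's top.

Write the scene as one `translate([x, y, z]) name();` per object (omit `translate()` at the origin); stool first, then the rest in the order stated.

stool();
translate([54, 73, 417]) spool();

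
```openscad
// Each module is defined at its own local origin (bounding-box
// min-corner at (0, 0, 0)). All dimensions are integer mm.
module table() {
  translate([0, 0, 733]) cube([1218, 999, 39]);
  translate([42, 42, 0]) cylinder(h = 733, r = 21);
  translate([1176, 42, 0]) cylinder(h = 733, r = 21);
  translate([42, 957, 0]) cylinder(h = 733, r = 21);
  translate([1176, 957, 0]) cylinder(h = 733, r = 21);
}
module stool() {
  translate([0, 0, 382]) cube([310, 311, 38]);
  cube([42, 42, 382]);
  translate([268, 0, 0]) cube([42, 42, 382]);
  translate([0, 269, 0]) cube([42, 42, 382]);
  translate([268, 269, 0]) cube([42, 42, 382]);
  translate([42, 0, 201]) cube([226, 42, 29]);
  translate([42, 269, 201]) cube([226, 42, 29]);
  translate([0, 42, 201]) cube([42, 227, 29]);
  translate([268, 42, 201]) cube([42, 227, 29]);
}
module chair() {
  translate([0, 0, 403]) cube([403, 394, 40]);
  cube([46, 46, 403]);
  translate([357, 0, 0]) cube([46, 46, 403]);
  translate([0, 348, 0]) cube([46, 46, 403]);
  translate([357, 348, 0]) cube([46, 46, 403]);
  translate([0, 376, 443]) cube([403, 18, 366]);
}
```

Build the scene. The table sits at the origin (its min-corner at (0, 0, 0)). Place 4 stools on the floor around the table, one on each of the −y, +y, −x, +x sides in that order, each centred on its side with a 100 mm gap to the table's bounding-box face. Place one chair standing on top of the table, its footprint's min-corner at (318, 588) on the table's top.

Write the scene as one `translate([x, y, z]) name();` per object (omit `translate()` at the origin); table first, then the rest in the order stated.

table();
translate([454, -411, 0]) stool();
translate([454, 1099, 0]) stool();
translate([-410, 344, 0]) stool();
translate([1318, 344, 0]) stool();
translate([318, 588, 772]) chair();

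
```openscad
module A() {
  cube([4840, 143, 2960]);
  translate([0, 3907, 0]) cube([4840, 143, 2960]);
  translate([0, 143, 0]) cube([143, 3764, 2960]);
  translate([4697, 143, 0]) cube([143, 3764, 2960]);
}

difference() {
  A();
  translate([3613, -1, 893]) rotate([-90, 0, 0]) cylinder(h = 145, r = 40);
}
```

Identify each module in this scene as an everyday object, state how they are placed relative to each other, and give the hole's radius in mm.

The subtracted cylinder has r = 40 mm.

A is a house frame. The house frame has a circular hole through its front wall. The hole's radius is 40 mm.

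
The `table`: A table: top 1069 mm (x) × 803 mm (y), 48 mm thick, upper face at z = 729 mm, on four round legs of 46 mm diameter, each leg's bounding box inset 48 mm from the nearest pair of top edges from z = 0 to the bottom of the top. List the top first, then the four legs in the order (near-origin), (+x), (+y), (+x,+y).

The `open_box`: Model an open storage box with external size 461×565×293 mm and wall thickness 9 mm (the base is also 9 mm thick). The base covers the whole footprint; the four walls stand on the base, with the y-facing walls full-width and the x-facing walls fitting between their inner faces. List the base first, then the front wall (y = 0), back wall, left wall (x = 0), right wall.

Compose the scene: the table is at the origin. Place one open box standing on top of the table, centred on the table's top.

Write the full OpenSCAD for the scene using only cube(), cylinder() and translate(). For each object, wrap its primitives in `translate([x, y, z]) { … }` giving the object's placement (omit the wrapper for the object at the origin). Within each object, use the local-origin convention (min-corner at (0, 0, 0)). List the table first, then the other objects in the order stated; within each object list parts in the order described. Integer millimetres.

translate([0, 0, 681]) cube([1069, 803, 48]);
translate([71, 71, 0]) cylinder(h = 681, r = 23);
translate([998, 71, 0]) cylinder(h = 681, r = 23);
translate([71, 732, 0]) cylinder(h = 681, r = 23);
translate([998, 732, 0]) cylinder(h = 681, r = 23);
translate([304, 119, 729]) {
  cube([461, 565, 9]);
  translate([0, 0, 9]) cube([461, 9, 284]);
  translate([0, 556, 9]) cube([461, 9, 284]);
  translate([0, 9, 9]) cube([9, 547, 284]);
  translate([452, 9, 9]) cube([9, 547, 284]);
}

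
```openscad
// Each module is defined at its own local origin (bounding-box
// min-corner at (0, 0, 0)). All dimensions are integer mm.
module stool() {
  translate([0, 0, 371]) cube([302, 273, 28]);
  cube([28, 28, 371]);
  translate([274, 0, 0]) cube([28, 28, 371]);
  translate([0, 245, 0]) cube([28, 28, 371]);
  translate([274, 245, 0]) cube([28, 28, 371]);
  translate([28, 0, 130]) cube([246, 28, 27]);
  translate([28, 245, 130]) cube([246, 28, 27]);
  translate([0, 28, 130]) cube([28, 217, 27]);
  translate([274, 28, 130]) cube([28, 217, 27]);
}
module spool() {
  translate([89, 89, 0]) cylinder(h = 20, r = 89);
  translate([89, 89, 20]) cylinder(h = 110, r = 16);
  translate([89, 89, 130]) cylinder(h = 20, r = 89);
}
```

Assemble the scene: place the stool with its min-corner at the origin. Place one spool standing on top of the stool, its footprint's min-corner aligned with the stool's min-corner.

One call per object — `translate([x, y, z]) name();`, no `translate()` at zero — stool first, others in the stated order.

stool();
translate([0, 0, 399]) spool();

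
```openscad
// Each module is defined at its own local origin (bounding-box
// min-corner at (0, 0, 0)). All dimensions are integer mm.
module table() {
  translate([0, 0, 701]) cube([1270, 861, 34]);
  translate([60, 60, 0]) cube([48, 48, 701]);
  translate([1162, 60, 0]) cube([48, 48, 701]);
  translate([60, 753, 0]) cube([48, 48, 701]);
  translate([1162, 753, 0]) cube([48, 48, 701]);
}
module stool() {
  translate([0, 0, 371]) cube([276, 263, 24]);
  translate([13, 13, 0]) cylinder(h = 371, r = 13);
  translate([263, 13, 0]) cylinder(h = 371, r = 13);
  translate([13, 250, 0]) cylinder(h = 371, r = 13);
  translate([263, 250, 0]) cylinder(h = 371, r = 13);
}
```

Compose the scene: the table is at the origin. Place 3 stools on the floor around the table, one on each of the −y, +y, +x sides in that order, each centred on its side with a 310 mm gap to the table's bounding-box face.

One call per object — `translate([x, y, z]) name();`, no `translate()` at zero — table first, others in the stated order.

table();
translate([497, -573, 0]) stool();
translate([497, 1171, 0]) stool();
translate([1580, 299, 0]) stool();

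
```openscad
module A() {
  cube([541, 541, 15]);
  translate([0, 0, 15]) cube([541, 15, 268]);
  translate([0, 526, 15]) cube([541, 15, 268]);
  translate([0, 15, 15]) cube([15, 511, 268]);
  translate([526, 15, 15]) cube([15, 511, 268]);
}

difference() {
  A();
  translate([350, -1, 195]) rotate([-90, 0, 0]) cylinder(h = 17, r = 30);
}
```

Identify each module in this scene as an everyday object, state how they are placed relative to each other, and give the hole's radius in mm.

A is an open box. The open box has a circular hole through its front wall. The hole's radius is 30 mm.

The subtracted cylinder has r = 30 mm.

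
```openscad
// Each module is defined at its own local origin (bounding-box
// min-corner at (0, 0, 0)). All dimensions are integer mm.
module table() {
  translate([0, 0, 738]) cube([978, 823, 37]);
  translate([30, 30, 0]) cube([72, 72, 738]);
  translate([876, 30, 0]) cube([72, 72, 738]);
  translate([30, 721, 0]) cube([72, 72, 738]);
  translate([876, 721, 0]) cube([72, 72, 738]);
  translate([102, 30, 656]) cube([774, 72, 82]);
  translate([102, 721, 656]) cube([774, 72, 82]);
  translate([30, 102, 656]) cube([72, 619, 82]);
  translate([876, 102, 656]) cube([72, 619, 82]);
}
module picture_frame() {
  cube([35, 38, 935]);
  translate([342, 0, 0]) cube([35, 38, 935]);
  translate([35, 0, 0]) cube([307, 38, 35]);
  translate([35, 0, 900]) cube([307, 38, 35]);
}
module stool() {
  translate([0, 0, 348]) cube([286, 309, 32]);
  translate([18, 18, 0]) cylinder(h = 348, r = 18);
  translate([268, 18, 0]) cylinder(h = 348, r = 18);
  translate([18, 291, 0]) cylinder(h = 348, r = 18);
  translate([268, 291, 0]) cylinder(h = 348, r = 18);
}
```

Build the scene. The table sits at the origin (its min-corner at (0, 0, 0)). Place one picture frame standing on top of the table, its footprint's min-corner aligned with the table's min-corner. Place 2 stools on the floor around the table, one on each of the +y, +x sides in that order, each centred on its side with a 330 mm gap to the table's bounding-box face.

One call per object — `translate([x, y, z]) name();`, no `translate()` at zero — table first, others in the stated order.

table();
translate([0, 0, 775]) picture_frame();
translate([346, 1153, 0]) stool();
translate([1308, 257, 0]) stool();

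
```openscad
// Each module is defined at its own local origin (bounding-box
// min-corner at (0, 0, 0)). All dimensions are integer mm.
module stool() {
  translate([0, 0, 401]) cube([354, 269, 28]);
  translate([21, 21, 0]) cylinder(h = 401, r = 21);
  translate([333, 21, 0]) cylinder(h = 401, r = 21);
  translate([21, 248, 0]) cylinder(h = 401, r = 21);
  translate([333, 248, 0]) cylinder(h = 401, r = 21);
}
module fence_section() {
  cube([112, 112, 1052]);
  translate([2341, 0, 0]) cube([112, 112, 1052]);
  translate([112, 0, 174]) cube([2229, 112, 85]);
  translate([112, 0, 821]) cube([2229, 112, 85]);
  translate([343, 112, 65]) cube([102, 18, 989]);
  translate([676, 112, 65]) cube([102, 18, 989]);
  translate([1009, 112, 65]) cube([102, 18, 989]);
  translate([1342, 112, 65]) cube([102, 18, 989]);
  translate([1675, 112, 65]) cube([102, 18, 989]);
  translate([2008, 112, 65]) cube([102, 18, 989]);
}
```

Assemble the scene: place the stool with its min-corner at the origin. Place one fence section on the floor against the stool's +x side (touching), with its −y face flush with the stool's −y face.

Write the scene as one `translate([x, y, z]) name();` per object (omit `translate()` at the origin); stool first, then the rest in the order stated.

stool();
translate([354, 0, 0]) fence_section();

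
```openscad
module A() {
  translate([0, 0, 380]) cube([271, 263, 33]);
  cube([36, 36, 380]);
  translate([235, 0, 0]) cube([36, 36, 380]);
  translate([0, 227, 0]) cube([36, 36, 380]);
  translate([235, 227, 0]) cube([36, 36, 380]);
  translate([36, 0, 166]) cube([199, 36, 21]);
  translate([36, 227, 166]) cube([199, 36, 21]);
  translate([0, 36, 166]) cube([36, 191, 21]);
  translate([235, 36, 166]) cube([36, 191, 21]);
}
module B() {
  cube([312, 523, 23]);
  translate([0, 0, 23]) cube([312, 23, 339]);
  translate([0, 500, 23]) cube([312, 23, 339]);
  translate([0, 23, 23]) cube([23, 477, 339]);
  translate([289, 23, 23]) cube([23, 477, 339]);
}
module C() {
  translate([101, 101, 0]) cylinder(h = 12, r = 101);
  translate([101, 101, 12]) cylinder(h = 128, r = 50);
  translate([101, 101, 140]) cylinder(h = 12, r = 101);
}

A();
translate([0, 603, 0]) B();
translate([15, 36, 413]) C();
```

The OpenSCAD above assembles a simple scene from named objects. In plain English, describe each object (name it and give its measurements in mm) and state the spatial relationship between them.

A is a four-legged stool. The seat is a 271×263×33 mm slab whose top surface is at z = 413 mm; four square legs, each 36×36 mm in cross-section, run from the floor (z = 0) to the underside of the seat, each flush with a corner of the seat. Four stretchers, 36 mm wide and 21 mm tall, connect adjacent legs with their undersides at z = 166 mm, each running between the inner faces of the legs it joins and aligned with the legs' outer faces on the other axis.

B is an open-topped rectangular box: outside dimensions 312×523×362 mm, with a uniform wall and base thickness of 23 mm. The base is a full 312×523 slab on the floor; four walls sit on top of the base. The front and back walls (the −y and +y sides) span the full width; the two side walls fit between them.

C is a spool: two coaxial disc flanges of radius 101 mm and thickness 12 mm, joined by a core cylinder of radius 50 mm and height 128 mm. The lower flange rests on z = 0 and the three cylinders share a vertical axis.

The open box is on the floor beside the stool on its +y side. The spool is on top of the stool.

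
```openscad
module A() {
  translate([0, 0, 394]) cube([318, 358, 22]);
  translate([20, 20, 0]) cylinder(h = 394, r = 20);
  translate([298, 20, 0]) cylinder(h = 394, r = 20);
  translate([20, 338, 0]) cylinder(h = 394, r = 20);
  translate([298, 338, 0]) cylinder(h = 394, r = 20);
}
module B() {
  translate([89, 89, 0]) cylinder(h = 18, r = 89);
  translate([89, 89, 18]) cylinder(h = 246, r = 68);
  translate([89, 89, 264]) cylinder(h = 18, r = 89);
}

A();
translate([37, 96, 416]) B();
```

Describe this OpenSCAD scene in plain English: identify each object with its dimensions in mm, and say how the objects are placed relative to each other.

A is a simple wooden stool: a rectangular seat 318 mm (x) by 358 mm (y), 22 mm thick, top face at z = 416 mm, on four round legs, each 40 mm in diameter. The legs rest on z = 0, each leg's axis is inset half a diameter from the nearest pair of seat edges (so the leg's bounding box is flush with the corner).

B is a spool: two coaxial disc flanges of radius 89 mm and thickness 18 mm, joined by a core cylinder of radius 68 mm and height 246 mm. The lower flange rests on z = 0 and the three cylinders share a vertical axis.

The spool is on top of the stool.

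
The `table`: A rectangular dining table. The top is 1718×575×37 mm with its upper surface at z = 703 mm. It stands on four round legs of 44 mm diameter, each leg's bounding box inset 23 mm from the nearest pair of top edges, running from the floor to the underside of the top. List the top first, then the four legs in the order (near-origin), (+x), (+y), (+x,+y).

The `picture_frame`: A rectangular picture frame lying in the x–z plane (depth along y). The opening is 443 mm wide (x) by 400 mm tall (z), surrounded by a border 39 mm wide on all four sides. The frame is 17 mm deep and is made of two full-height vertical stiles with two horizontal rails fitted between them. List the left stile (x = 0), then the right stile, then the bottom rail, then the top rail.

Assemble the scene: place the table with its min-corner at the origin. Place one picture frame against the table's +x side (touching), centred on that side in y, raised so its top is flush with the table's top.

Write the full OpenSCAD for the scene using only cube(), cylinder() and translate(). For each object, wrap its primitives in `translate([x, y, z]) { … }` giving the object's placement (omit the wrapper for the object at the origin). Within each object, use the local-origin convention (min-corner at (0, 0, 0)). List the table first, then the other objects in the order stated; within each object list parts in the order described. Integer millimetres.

translate([0, 0, 666]) cube([1718, 575, 37]);
translate([45, 45, 0]) cylinder(h = 666, r = 22);
translate([1673, 45, 0]) cylinder(h = 666, r = 22);
translate([45, 530, 0]) cylinder(h = 666, r = 22);
translate([1673, 530, 0]) cylinder(h = 666, r = 22);
translate([1718, 279, 225]) {
  cube([39, 17, 478]);
  translate([482, 0, 0]) cube([39, 17, 478]);
  translate([39, 0, 0]) cube([443, 17, 39]);
  translate([39, 0, 439]) cube([443, 17, 39]);
}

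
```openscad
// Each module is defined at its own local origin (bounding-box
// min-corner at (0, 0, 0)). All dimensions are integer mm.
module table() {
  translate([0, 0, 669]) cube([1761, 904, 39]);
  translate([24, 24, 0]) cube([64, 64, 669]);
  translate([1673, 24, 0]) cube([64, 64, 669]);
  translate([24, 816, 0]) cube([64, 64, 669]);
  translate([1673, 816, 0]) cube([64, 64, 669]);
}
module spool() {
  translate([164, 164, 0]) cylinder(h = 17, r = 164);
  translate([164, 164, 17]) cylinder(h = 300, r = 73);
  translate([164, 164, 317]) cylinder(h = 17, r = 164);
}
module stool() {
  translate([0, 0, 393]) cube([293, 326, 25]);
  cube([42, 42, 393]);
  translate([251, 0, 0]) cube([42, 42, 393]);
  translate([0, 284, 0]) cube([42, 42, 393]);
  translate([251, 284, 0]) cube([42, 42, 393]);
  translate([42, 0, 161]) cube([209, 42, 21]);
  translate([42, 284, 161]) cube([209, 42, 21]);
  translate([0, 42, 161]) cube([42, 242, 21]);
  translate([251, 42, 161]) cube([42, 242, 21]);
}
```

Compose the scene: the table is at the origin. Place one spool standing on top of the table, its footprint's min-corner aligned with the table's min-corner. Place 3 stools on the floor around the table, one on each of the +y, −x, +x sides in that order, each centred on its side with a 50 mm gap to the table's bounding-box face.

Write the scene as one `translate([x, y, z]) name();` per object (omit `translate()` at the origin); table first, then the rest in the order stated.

table();
translate([0, 0, 708]) spool();
translate([734, 954, 0]) stool();
translate([-343, 289, 0]) stool();
translate([1811, 289, 0]) stool();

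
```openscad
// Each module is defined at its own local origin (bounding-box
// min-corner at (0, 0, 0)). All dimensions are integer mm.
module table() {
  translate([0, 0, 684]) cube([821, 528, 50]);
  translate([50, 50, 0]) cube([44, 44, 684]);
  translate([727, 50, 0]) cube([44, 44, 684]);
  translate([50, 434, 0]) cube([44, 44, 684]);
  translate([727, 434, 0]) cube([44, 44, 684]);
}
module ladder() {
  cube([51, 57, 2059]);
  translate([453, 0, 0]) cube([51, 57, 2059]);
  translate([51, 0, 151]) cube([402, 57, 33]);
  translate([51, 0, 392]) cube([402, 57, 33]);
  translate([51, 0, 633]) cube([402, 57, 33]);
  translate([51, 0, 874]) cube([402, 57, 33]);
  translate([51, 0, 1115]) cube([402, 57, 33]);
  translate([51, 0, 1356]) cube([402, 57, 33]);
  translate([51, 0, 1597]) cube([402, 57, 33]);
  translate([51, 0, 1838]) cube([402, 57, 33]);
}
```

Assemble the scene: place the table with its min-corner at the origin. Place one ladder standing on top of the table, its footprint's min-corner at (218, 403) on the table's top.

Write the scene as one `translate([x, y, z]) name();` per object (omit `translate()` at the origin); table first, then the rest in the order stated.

table();
translate([218, 403, 734]) ladder();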